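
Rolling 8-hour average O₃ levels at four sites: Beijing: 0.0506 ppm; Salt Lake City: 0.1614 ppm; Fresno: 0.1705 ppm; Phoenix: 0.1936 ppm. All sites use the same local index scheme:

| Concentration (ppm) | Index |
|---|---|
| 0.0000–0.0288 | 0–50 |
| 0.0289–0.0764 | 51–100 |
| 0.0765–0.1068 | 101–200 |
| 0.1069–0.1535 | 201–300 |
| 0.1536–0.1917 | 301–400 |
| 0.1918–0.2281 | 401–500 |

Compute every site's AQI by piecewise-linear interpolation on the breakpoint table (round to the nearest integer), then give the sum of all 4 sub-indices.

Beijing 0.0506: bracket 0.0289–0.0764 → index 51–100; slope 49/0.0475, offset 0.0217.
AQI = 51 + 49/0.0475·0.0217 ≈ 73.39 ⇒ 73.
Salt Lake City 0.1614: bracket 0.1536–0.1917 → index 301–400; slope 99/0.0381, offset 0.0078.
AQI = 301 + 99/0.0381·0.0078 ≈ 321.27 ⇒ 321.
Fresno 0.1705: bracket 0.1536–0.1917 → index 301–400; slope 99/0.0381, offset 0.0169.
AQI = 301 + 99/0.0381·0.0169 ≈ 344.91 ⇒ 345.
Phoenix 0.1936: bracket 0.1918–0.2281 → index 401–500; slope 99/0.0363, offset 0.0018.
AQI = 401 + 99/0.0363·0.0018 ≈ 405.91 ⇒ 406.
AQIs: Beijing=73, Salt Lake City=321, Fresno=345, Phoenix=406. Sum = 73 + 321 + 345 + 406 = 1145.

1145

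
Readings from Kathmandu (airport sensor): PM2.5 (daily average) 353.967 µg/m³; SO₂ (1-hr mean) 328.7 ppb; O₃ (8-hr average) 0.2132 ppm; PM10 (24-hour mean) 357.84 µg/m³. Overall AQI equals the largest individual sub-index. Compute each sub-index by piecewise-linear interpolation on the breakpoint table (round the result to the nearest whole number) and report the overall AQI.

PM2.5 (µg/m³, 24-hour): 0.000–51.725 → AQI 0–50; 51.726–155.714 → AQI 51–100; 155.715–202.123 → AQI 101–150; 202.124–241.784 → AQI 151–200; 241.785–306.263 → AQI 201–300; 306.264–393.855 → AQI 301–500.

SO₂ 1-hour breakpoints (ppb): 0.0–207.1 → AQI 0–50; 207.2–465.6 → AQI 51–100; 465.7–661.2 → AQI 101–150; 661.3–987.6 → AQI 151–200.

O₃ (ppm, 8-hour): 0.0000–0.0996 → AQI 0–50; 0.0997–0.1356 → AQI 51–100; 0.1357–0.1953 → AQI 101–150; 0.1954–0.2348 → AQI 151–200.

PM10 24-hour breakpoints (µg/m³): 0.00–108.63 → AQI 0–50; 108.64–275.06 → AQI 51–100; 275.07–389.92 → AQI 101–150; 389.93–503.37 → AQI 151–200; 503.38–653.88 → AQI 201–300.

409

PM2.5: 353.967 ∈ [306.264, 393.855] ↔ index [301, 500].
301 + (353.967−306.264)·(500−301)/(393.855−306.264) = 301 + 47.703·199/87.591 ≈ 409.38, so AQI = 409.
SO₂ 328.7: bracket 207.2–465.6 → index 51–100; slope 49/258.4, offset 121.5.
AQI = 51 + 49/258.4·121.5 ≈ 74.04 ⇒ 74.
O₃: 0.2132 ∈ [0.1954, 0.2348] ↔ index [151, 200].
151 + (0.2132−0.1954)·(200−151)/(0.2348−0.1954) = 151 + 0.0178·49/0.0394 ≈ 173.14, so AQI = 173.
PM10 357.84: bracket 275.07–389.92 → index 101–150; slope 49/114.85, offset 82.77.
AQI = 101 + 49/114.85·82.77 ≈ 136.31 ⇒ 136.
Sub-indices: PM2.5→409, SO₂→74, O₃→173, PM10→136. Overall AQI = max = 409; dominant pollutant is PM2.5.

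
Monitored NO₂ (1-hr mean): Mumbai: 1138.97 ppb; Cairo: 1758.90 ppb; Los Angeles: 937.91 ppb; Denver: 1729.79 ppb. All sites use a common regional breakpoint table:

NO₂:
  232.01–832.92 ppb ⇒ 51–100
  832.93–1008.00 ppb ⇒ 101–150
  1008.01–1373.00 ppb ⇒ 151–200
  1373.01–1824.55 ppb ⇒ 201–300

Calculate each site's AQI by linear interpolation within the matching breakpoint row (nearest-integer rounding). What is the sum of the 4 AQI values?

864

Mumbai: 1138.97 lies in 1008.01–1373.00, so I_lo=151, I_hi=200, C_lo=1008.01, C_hi=1373.00.
(200−151)/(1373.00−1008.01) × (1138.97−1008.01) + 151 = 49/364.99 × 130.96 + 151 ≈ 168.58 → 169.
Cairo 1758.90: bracket 1373.01–1824.55 → index 201–300; slope 99/451.54, offset 385.89.
AQI = 201 + 99/451.54·385.89 ≈ 285.61 ⇒ 286.
Los Angeles 937.91: bracket 832.93–1008.00 → index 101–150; slope 49/175.07, offset 104.98.
AQI = 101 + 49/175.07·104.98 ≈ 130.38 ⇒ 130.
Denver: 1729.79 lies in 1373.01–1824.55, so I_lo=201, I_hi=300, C_lo=1373.01, C_hi=1824.55.
(300−201)/(1824.55−1373.01) × (1729.79−1373.01) + 201 = 99/451.54 × 356.78 + 201 ≈ 279.22 → 279.
AQIs: Mumbai=169, Cairo=286, Los Angeles=130, Denver=279. Sum = 169 + 286 + 130 + 279 = 864.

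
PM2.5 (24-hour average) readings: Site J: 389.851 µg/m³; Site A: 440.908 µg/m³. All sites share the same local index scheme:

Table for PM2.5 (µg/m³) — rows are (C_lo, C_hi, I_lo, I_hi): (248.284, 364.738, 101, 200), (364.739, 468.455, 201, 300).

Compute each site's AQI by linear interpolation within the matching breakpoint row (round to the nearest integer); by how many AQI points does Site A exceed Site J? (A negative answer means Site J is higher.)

Site J: 389.851 lies in 364.739–468.455, so I_lo=201, I_hi=300, C_lo=364.739, C_hi=468.455.
(300−201)/(468.455−364.739) × (389.851−364.739) + 201 = 99/103.716 × 25.112 + 201 ≈ 224.97 → 225.
Site A: 440.908 ∈ [364.739, 468.455] ↔ index [201, 300].
201 + (440.908−364.739)·(300−201)/(468.455−364.739) = 201 + 76.169·99/103.716 ≈ 273.71, so AQI = 274.
AQIs: Site J=225, Site A=274. Site A (274) − Site J (225) = 49.

49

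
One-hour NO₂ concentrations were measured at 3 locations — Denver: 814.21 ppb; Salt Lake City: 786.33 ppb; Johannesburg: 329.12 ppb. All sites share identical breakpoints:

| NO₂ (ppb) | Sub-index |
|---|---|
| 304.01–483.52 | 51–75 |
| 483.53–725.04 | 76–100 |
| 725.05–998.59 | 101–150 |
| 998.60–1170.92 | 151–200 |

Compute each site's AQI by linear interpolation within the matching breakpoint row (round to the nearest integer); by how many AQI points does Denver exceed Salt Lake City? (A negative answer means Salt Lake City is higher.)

Denver: 814.21 ∈ [725.05, 998.59] ↔ index [101, 150].
101 + (814.21−725.05)·(150−101)/(998.59−725.05) = 101 + 89.16·49/273.54 ≈ 116.97, so AQI = 117.
Salt Lake City: 786.33 ∈ [725.05, 998.59] ↔ index [101, 150].
101 + (786.33−725.05)·(150−101)/(998.59−725.05) = 101 + 61.28·49/273.54 ≈ 111.98, so AQI = 112.
Johannesburg: row 304.01–483.52 (AQI 51–75). (75−51)·(329.12−304.01)/(483.52−304.01) + 51 = 24·25.11/179.51 + 51 ≈ 54.36 → 54.
AQIs: Denver=117, Salt Lake City=112, Johannesburg=54. Denver (117) − Salt Lake City (112) = 5.

5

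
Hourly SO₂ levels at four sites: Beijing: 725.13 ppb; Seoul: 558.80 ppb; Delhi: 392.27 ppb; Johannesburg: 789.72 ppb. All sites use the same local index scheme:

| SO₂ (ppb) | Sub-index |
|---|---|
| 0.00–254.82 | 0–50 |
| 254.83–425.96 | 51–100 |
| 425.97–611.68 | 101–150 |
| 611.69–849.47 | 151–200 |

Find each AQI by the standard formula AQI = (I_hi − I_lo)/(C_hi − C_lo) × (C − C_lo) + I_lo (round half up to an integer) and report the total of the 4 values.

Beijing: row 611.69–849.47 (AQI 151–200). (200−151)·(725.13−611.69)/(849.47−611.69) + 151 = 49·113.44/237.78 + 151 ≈ 174.38 → 174.
Seoul: 558.80 lies in 425.97–611.68, so I_lo=101, I_hi=150, C_lo=425.97, C_hi=611.68.
(150−101)/(611.68−425.97) × (558.80−425.97) + 101 = 49/185.71 × 132.83 + 101 ≈ 136.05 → 136.
Delhi: 392.27 ∈ [254.83, 425.96] ↔ index [51, 100].
51 + (392.27−254.83)·(100−51)/(425.96−254.83) = 51 + 137.44·49/171.13 ≈ 90.35, so AQI = 90.
Johannesburg: 789.72 ∈ [611.69, 849.47] ↔ index [151, 200].
151 + (789.72−611.69)·(200−151)/(849.47−611.69) = 151 + 178.03·49/237.78 ≈ 187.69, so AQI = 188.
AQIs: Beijing=174, Seoul=136, Delhi=90, Johannesburg=188. Sum = 174 + 136 + 90 + 188 = 588.

588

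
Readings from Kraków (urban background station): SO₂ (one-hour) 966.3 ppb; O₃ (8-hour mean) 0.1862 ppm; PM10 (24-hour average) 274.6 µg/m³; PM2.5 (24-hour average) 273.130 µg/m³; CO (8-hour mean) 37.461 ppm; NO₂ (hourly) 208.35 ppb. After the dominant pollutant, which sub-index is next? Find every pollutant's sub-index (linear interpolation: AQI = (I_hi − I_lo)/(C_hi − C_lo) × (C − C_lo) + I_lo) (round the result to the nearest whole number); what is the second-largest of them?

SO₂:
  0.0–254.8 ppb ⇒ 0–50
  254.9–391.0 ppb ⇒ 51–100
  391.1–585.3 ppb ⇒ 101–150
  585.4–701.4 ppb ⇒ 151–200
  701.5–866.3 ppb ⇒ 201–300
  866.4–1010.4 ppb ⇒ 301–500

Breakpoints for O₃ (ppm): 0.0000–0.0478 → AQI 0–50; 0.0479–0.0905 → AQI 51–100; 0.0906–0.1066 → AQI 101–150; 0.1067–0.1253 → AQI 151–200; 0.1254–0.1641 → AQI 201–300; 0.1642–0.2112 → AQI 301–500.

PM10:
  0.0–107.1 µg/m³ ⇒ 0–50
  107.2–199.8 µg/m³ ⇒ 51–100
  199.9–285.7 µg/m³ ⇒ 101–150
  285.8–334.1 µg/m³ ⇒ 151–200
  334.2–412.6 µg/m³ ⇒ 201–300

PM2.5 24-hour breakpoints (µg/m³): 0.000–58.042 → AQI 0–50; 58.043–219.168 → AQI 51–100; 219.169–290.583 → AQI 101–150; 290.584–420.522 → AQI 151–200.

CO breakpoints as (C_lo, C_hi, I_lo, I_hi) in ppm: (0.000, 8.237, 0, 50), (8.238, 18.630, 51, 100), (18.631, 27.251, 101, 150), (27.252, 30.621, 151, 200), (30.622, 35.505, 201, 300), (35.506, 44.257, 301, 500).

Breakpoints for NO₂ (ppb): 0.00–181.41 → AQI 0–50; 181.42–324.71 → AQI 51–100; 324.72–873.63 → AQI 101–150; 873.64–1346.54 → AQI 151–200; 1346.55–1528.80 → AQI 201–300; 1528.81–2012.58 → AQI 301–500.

SO₂: row 866.4–1010.4 (AQI 301–500). (500−301)·(966.3−866.4)/(1010.4−866.4) + 301 = 199·99.9/144.0 + 301 ≈ 439.06 → 439.
O₃: row 0.1642–0.2112 (AQI 301–500). (500−301)·(0.1862−0.1642)/(0.2112−0.1642) + 301 = 199·0.0220/0.0470 + 301 ≈ 394.15 → 394.
PM10: 274.6 ∈ [199.9, 285.7] ↔ index [101, 150].
101 + (274.6−199.9)·(150−101)/(285.7−199.9) = 101 + 74.7·49/85.8 ≈ 143.66, so AQI = 144.
PM2.5: 273.130 ∈ [219.169, 290.583] ↔ index [101, 150].
101 + (273.130−219.169)·(150−101)/(290.583−219.169) = 101 + 53.961·49/71.414 ≈ 138.02, so AQI = 138.
CO: 37.461 ∈ [35.506, 44.257] ↔ index [301, 500].
301 + (37.461−35.506)·(500−301)/(44.257−35.506) = 301 + 1.955·199/8.751 ≈ 345.46, so AQI = 345.
NO₂: 208.35 ∈ [181.42, 324.71] ↔ index [51, 100].
51 + (208.35−181.42)·(100−51)/(324.71−181.42) = 51 + 26.93·49/143.29 ≈ 60.21, so AQI = 60.
Sub-indices: SO₂→439, O₃→394, PM10→144, PM2.5→138, CO→345, NO₂→60. Ranked high→low: 439, 394, 345, 144, 138, 60. Second-highest sub-index = 394.

394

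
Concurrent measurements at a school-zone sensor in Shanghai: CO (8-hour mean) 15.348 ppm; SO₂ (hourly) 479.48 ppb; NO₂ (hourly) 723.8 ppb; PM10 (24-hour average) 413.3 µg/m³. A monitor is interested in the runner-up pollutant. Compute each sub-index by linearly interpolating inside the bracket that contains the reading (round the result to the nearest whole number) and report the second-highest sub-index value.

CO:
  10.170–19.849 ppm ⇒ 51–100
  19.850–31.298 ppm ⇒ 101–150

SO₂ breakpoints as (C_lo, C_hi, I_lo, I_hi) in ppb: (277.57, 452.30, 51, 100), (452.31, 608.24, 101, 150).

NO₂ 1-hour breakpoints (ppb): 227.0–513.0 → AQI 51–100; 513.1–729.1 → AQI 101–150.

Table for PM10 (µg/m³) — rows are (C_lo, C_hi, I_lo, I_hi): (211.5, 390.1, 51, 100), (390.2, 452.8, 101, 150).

CO 15.348: bracket 10.170–19.849 → index 51–100; slope 49/9.679, offset 5.178.
AQI = 51 + 49/9.679·5.178 ≈ 77.21 ⇒ 77.
SO₂: 479.48 ∈ [452.31, 608.24] ↔ index [101, 150].
101 + (479.48−452.31)·(150−101)/(608.24−452.31) = 101 + 27.17·49/155.93 ≈ 109.54, so AQI = 110.
NO₂: 723.8 lies in 513.1–729.1, so I_lo=101, I_hi=150, C_lo=513.1, C_hi=729.1.
(150−101)/(729.1−513.1) × (723.8−513.1) + 101 = 49/216.0 × 210.7 + 101 ≈ 148.80 → 149.
PM10: 413.3 lies in 390.2–452.8, so I_lo=101, I_hi=150, C_lo=390.2, C_hi=452.8.
(150−101)/(452.8−390.2) × (413.3−390.2) + 101 = 49/62.6 × 23.1 + 101 ≈ 119.08 → 119.
Sub-indices: CO→77, SO₂→110, NO₂→149, PM10→119. Ranked high→low: 149, 119, 110, 77. Second-highest sub-index = 119.

119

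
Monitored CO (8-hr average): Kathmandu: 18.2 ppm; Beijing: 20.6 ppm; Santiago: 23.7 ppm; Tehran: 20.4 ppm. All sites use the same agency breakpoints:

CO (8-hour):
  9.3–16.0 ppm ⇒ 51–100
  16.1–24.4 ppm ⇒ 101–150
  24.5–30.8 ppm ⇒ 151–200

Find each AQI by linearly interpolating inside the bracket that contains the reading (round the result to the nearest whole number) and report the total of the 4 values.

513

Kathmandu 18.2: bracket 16.1–24.4 → index 101–150; slope 49/8.3, offset 2.1.
AQI = 101 + 49/8.3·2.1 ≈ 113.40 ⇒ 113.
Beijing: row 16.1–24.4 (AQI 101–150). (150−101)·(20.6−16.1)/(24.4−16.1) + 101 = 49·4.5/8.3 + 101 ≈ 127.57 → 128.
Santiago: row 16.1–24.4 (AQI 101–150). (150−101)·(23.7−16.1)/(24.4−16.1) + 101 = 49·7.6/8.3 + 101 ≈ 145.87 → 146.
Tehran: row 16.1–24.4 (AQI 101–150). (150−101)·(20.4−16.1)/(24.4−16.1) + 101 = 49·4.3/8.3 + 101 ≈ 126.39 → 126.
AQIs: Kathmandu=113, Beijing=128, Santiago=146, Tehran=126. Sum = 113 + 128 + 146 + 126 = 513.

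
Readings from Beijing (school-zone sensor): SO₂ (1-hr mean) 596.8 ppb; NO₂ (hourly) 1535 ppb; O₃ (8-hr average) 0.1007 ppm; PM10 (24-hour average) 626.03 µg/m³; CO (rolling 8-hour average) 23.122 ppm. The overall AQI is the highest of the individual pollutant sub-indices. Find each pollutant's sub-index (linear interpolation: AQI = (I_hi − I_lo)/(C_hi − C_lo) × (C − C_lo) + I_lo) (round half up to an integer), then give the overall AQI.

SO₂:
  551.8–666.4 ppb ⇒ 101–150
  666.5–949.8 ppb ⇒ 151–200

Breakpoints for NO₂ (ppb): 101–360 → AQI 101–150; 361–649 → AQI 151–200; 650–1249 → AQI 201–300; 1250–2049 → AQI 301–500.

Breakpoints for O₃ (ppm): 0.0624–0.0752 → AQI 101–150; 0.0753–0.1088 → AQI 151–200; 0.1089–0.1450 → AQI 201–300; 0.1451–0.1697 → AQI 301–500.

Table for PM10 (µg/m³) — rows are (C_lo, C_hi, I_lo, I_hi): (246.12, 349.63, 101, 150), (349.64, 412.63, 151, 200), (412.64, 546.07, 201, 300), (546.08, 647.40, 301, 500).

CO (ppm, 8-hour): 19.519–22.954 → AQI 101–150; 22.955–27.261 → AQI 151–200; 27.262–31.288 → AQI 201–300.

458

SO₂: 596.8 lies in 551.8–666.4, so I_lo=101, I_hi=150, C_lo=551.8, C_hi=666.4.
(150−101)/(666.4−551.8) × (596.8−551.8) + 101 = 49/114.6 × 45.0 + 101 ≈ 120.24 → 120.
NO₂ 1535: bracket 1250–2049 → index 301–500; slope 199/799, offset 285.
AQI = 301 + 199/799·285 ≈ 371.98 ⇒ 372.
O₃: 0.1007 lies in 0.0753–0.1088, so I_lo=151, I_hi=200, C_lo=0.0753, C_hi=0.1088.
(200−151)/(0.1088−0.0753) × (0.1007−0.0753) + 151 = 49/0.0335 × 0.0254 + 151 ≈ 188.15 → 188.
PM10: row 546.08–647.40 (AQI 301–500). (500−301)·(626.03−546.08)/(647.40−546.08) + 301 = 199·79.95/101.32 + 301 ≈ 458.03 → 458.
CO: row 22.955–27.261 (AQI 151–200). (200−151)·(23.122−22.955)/(27.261−22.955) + 151 = 49·0.167/4.306 + 151 ≈ 152.90 → 153.
Sub-indices: SO₂→120, NO₂→372, O₃→188, PM10→458, CO→153. Overall AQI = max = 458; dominant pollutant is PM10.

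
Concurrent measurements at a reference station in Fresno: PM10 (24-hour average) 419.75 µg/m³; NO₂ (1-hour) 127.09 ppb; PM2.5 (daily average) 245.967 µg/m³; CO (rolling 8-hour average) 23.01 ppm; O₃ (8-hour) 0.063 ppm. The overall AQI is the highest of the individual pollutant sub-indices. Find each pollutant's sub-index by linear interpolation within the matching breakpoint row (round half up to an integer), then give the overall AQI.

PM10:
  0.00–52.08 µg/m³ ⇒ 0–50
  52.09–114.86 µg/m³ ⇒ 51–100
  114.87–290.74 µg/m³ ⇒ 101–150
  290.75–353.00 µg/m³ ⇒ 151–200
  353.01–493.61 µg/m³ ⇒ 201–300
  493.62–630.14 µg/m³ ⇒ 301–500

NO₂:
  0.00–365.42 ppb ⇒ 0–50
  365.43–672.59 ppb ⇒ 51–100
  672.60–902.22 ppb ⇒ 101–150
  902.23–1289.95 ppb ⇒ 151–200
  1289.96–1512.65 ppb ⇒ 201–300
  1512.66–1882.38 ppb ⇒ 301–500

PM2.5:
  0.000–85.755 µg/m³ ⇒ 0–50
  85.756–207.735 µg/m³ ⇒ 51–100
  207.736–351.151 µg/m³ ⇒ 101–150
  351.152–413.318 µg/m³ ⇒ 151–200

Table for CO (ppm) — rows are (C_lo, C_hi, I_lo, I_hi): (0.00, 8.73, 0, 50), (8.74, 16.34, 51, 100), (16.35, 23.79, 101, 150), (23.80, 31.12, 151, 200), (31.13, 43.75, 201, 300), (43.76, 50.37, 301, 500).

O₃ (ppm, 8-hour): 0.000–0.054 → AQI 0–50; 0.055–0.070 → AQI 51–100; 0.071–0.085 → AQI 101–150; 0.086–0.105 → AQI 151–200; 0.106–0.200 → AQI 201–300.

248

PM10 419.75: bracket 353.01–493.61 → index 201–300; slope 99/140.60, offset 66.74.
AQI = 201 + 99/140.60·66.74 ≈ 247.99 ⇒ 248.
NO₂: row 0.00–365.42 (AQI 0–50). (50−0)·(127.09−0.00)/(365.42−0.00) + 0 = 50·127.09/365.42 + 0 ≈ 17.39 → 17.
PM2.5 245.967: bracket 207.736–351.151 → index 101–150; slope 49/143.415, offset 38.231.
AQI = 101 + 49/143.415·38.231 ≈ 114.06 ⇒ 114.
CO: 23.01 lies in 16.35–23.79, so I_lo=101, I_hi=150, C_lo=16.35, C_hi=23.79.
(150−101)/(23.79−16.35) × (23.01−16.35) + 101 = 49/7.44 × 6.66 + 101 ≈ 144.86 → 145.
O₃ 0.063: bracket 0.055–0.070 → index 51–100; slope 49/0.015, offset 0.008.
AQI = 51 + 49/0.015·0.008 ≈ 77.13 ⇒ 77.
Sub-indices: PM10→248, NO₂→17, PM2.5→114, CO→145, O₃→77. Overall AQI = max = 248; dominant pollutant is PM10.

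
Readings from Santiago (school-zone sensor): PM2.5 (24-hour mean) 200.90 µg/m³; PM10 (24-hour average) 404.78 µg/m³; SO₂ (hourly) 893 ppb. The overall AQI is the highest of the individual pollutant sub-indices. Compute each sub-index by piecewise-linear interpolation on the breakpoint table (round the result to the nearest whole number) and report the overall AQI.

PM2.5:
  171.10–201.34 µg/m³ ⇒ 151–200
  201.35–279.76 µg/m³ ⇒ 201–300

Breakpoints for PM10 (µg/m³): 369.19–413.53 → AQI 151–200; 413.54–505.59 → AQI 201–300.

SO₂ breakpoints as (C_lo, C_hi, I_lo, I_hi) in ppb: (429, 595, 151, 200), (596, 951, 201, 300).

PM2.5 200.90: bracket 171.10–201.34 → index 151–200; slope 49/30.24, offset 29.80.
AQI = 151 + 49/30.24·29.80 ≈ 199.29 ⇒ 199.
PM10: 404.78 lies in 369.19–413.53, so I_lo=151, I_hi=200, C_lo=369.19, C_hi=413.53.
(200−151)/(413.53−369.19) × (404.78−369.19) + 151 = 49/44.34 × 35.59 + 151 ≈ 190.33 → 190.
SO₂: row 596–951 (AQI 201–300). (300−201)·(893−596)/(951−596) + 201 = 99·297/355 + 201 ≈ 283.83 → 284.
Sub-indices: PM2.5→199, PM10→190, SO₂→284. Overall AQI = max = 284; dominant pollutant is SO₂.

284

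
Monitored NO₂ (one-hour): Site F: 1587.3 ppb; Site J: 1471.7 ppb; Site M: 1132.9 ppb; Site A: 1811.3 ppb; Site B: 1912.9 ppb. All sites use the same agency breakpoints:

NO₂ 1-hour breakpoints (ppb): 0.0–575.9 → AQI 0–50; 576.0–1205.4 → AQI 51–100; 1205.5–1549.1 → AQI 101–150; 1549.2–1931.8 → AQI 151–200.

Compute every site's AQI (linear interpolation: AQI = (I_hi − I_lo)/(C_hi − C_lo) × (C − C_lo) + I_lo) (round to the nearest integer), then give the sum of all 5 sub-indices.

Site F 1587.3: bracket 1549.2–1931.8 → index 151–200; slope 49/382.6, offset 38.1.
AQI = 151 + 49/382.6·38.1 ≈ 155.88 ⇒ 156.
Site J: 1471.7 ∈ [1205.5, 1549.1] ↔ index [101, 150].
101 + (1471.7−1205.5)·(150−101)/(1549.1−1205.5) = 101 + 266.2·49/343.6 ≈ 138.96, so AQI = 139.
Site M: row 576.0–1205.4 (AQI 51–100). (100−51)·(1132.9−576.0)/(1205.4−576.0) + 51 = 49·556.9/629.4 + 51 ≈ 94.36 → 94.
Site A: row 1549.2–1931.8 (AQI 151–200). (200−151)·(1811.3−1549.2)/(1931.8−1549.2) + 151 = 49·262.1/382.6 + 151 ≈ 184.57 → 185.
Site B: 1912.9 lies in 1549.2–1931.8, so I_lo=151, I_hi=200, C_lo=1549.2, C_hi=1931.8.
(200−151)/(1931.8−1549.2) × (1912.9−1549.2) + 151 = 49/382.6 × 363.7 + 151 ≈ 197.58 → 198.
AQIs: Site F=156, Site J=139, Site M=94, Site A=185, Site B=198. Sum = 156 + 139 + 94 + 185 + 198 = 772.

772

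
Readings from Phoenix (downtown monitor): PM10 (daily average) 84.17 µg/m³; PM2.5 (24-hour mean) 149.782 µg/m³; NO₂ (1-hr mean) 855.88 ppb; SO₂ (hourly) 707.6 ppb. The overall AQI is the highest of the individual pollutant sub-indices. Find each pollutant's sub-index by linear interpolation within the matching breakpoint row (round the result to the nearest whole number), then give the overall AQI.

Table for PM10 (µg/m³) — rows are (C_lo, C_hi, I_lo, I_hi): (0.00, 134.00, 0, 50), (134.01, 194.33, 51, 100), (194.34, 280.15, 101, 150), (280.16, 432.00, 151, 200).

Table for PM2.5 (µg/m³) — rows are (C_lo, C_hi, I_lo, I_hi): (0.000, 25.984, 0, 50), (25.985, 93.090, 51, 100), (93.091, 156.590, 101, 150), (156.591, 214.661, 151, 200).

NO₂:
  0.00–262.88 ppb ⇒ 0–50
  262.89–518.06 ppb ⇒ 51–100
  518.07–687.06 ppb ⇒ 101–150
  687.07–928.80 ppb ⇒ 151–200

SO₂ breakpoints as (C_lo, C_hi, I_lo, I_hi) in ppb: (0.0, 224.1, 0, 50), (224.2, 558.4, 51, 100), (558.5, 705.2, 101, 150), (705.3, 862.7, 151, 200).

185

PM10: row 0.00–134.00 (AQI 0–50). (50−0)·(84.17−0.00)/(134.00−0.00) + 0 = 50·84.17/134.00 + 0 ≈ 31.41 → 31.
PM2.5: row 93.091–156.590 (AQI 101–150). (150−101)·(149.782−93.091)/(156.590−93.091) + 101 = 49·56.691/63.499 + 101 ≈ 144.75 → 145.
NO₂: 855.88 ∈ [687.07, 928.80] ↔ index [151, 200].
151 + (855.88−687.07)·(200−151)/(928.80−687.07) = 151 + 168.81·49/241.73 ≈ 185.22, so AQI = 185.
SO₂ 707.6: bracket 705.3–862.7 → index 151–200; slope 49/157.4, offset 2.3.
AQI = 151 + 49/157.4·2.3 ≈ 151.72 ⇒ 152.
Sub-indices: PM10→31, PM2.5→145, NO₂→185, SO₂→152. Overall AQI = max = 185; dominant pollutant is NO₂.
AQI 185: Unhealthy.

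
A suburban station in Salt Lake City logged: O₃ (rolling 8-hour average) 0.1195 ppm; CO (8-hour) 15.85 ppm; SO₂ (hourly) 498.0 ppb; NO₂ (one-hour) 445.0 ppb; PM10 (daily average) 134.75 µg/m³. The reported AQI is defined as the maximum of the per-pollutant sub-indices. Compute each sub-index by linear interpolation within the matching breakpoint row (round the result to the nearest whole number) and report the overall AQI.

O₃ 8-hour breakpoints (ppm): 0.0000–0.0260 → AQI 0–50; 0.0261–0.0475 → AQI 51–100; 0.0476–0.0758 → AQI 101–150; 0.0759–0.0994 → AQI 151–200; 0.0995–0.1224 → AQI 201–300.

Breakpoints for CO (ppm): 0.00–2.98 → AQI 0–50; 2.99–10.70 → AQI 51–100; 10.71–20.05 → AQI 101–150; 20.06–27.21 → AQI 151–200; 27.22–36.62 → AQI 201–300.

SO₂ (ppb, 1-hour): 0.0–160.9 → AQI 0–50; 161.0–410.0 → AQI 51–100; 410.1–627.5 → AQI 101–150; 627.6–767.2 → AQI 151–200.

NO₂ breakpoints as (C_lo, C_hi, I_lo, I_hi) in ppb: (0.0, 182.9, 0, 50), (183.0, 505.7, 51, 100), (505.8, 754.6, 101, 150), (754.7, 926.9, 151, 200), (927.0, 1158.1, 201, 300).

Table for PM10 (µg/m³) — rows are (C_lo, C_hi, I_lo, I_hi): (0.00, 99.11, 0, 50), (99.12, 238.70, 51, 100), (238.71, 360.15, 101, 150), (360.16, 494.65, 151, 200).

287

O₃: row 0.0995–0.1224 (AQI 201–300). (300−201)·(0.1195−0.0995)/(0.1224−0.0995) + 201 = 99·0.0200/0.0229 + 201 ≈ 287.46 → 287.
CO: 15.85 lies in 10.71–20.05, so I_lo=101, I_hi=150, C_lo=10.71, C_hi=20.05.
(150−101)/(20.05−10.71) × (15.85−10.71) + 101 = 49/9.34 × 5.14 + 101 ≈ 127.97 → 128.
SO₂: 498.0 lies in 410.1–627.5, so I_lo=101, I_hi=150, C_lo=410.1, C_hi=627.5.
(150−101)/(627.5−410.1) × (498.0−410.1) + 101 = 49/217.4 × 87.9 + 101 ≈ 120.81 → 121.
NO₂: row 183.0–505.7 (AQI 51–100). (100−51)·(445.0−183.0)/(505.7−183.0) + 51 = 49·262.0/322.7 + 51 ≈ 90.78 → 91.
PM10: 134.75 lies in 99.12–238.70, so I_lo=51, I_hi=100, C_lo=99.12, C_hi=238.70.
(100−51)/(238.70−99.12) × (134.75−99.12) + 51 = 49/139.58 × 35.63 + 51 ≈ 63.51 → 64.
Sub-indices: O₃→287, CO→128, SO₂→121, NO₂→91, PM10→64. Overall AQI = max = 287; dominant pollutant is O₃.
AQI 287: Very Unhealthy.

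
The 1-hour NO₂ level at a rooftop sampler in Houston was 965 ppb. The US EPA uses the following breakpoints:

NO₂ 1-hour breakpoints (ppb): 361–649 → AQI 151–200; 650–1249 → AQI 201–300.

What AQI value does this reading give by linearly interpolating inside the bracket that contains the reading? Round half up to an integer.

253

NO₂ 965: bracket 650–1249 → index 201–300; slope 99/599, offset 315.
AQI = 201 + 99/599·315 ≈ 253.06 ⇒ 253.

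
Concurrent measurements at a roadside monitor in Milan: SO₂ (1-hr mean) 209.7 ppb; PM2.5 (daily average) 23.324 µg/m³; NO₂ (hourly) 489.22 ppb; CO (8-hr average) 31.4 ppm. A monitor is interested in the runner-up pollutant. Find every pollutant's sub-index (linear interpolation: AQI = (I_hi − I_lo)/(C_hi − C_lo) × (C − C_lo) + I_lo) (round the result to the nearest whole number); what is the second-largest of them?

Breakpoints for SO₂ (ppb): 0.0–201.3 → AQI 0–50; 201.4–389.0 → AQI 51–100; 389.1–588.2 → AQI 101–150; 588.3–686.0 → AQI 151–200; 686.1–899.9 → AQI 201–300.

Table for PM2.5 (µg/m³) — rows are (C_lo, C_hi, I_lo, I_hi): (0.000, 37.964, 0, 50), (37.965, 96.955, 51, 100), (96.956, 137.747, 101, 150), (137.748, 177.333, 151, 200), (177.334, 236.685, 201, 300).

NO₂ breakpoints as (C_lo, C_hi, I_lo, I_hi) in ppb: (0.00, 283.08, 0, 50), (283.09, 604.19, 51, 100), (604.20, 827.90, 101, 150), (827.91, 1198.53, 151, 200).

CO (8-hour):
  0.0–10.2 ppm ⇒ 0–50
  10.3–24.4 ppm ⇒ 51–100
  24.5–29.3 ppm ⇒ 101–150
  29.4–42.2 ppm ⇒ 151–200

82

SO₂: 209.7 ∈ [201.4, 389.0] ↔ index [51, 100].
51 + (209.7−201.4)·(100−51)/(389.0−201.4) = 51 + 8.3·49/187.6 ≈ 53.17, so AQI = 53.
PM2.5: 23.324 lies in 0.000–37.964, so I_lo=0, I_hi=50, C_lo=0.000, C_hi=37.964.
(50−0)/(37.964−0.000) × (23.324−0.000) + 0 = 50/37.964 × 23.324 + 0 ≈ 30.72 → 31.
NO₂: 489.22 ∈ [283.09, 604.19] ↔ index [51, 100].
51 + (489.22−283.09)·(100−51)/(604.19−283.09) = 51 + 206.13·49/321.10 ≈ 82.46, so AQI = 82.
CO 31.4: bracket 29.4–42.2 → index 151–200; slope 49/12.8, offset 2.0.
AQI = 151 + 49/12.8·2.0 ≈ 158.66 ⇒ 159.
Sub-indices: SO₂→53, PM2.5→31, NO₂→82, CO→159. Ranked high→low: 159, 82, 53, 31. Second-highest sub-index = 82.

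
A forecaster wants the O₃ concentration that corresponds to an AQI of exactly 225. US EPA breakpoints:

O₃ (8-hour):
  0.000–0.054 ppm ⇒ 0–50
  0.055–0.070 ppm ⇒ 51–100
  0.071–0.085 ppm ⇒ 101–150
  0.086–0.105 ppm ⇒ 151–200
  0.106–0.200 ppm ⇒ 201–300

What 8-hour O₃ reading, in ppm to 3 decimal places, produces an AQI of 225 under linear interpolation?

0.129

AQI 225 lies in the 201–300 band, which corresponds to 0.106–0.200 ppm.
C = 0.106 + (225−201)×(0.200−0.106)/(300−201) = 0.106 + 24×0.094/99 ≈ 0.12879 ppm → 0.129 ppm to 3 dp.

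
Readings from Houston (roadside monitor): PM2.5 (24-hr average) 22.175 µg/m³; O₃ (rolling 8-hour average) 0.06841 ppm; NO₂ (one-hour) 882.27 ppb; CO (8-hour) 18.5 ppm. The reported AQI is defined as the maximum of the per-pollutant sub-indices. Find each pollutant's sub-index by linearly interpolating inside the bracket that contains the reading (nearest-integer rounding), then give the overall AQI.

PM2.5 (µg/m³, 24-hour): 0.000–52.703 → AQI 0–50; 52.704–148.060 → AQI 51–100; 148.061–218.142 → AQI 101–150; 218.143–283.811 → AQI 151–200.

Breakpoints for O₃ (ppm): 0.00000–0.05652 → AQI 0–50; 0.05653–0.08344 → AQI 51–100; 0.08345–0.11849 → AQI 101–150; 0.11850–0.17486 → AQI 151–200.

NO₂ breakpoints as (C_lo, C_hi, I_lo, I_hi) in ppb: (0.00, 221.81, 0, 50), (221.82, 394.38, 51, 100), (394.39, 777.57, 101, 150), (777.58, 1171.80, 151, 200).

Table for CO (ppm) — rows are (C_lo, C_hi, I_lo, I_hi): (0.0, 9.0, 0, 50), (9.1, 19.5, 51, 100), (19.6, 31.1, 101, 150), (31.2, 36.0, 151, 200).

PM2.5: 22.175 lies in 0.000–52.703, so I_lo=0, I_hi=50, C_lo=0.000, C_hi=52.703.
(50−0)/(52.703−0.000) × (22.175−0.000) + 0 = 50/52.703 × 22.175 + 0 ≈ 21.04 → 21.
O₃: row 0.05653–0.08344 (AQI 51–100). (100−51)·(0.06841−0.05653)/(0.08344−0.05653) + 51 = 49·0.01188/0.02691 + 51 ≈ 72.63 → 73.
NO₂: row 777.58–1171.80 (AQI 151–200). (200−151)·(882.27−777.58)/(1171.80−777.58) + 151 = 49·104.69/394.22 + 151 ≈ 164.01 → 164.
CO 18.5: bracket 9.1–19.5 → index 51–100; slope 49/10.4, offset 9.4.
AQI = 51 + 49/10.4·9.4 ≈ 95.29 ⇒ 95.
Sub-indices: PM2.5→21, O₃→73, NO₂→164, CO→95. Overall AQI = max = 164; dominant pollutant is NO₂.
AQI 164: Unhealthy.

164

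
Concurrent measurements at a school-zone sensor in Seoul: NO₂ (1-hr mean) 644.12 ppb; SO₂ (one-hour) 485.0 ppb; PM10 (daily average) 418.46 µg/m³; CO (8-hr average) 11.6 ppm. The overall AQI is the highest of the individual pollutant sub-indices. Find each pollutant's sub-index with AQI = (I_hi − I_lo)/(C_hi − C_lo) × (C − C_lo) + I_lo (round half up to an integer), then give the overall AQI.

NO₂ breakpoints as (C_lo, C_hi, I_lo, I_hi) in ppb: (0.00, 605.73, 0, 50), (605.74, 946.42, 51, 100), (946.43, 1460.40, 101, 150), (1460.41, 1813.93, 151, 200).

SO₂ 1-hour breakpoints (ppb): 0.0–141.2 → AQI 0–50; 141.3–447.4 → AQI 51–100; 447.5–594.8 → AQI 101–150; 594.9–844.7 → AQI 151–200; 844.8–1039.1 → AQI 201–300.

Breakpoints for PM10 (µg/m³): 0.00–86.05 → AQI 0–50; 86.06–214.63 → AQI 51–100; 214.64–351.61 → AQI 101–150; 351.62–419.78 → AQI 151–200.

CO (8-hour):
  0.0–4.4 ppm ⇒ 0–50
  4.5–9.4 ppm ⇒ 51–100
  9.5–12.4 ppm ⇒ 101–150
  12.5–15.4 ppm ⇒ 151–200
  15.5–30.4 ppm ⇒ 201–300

NO₂: 644.12 ∈ [605.74, 946.42] ↔ index [51, 100].
51 + (644.12−605.74)·(100−51)/(946.42−605.74) = 51 + 38.38·49/340.68 ≈ 56.52, so AQI = 57.
SO₂: 485.0 lies in 447.5–594.8, so I_lo=101, I_hi=150, C_lo=447.5, C_hi=594.8.
(150−101)/(594.8−447.5) × (485.0−447.5) + 101 = 49/147.3 × 37.5 + 101 ≈ 113.47 → 113.
PM10: 418.46 lies in 351.62–419.78, so I_lo=151, I_hi=200, C_lo=351.62, C_hi=419.78.
(200−151)/(419.78−351.62) × (418.46−351.62) + 151 = 49/68.16 × 66.84 + 151 ≈ 199.05 → 199.
CO 11.6: bracket 9.5–12.4 → index 101–150; slope 49/2.9, offset 2.1.
AQI = 101 + 49/2.9·2.1 ≈ 136.48 ⇒ 136.
Sub-indices: NO₂→57, SO₂→113, PM10→199, CO→136. Overall AQI = max = 199; dominant pollutant is PM10.

199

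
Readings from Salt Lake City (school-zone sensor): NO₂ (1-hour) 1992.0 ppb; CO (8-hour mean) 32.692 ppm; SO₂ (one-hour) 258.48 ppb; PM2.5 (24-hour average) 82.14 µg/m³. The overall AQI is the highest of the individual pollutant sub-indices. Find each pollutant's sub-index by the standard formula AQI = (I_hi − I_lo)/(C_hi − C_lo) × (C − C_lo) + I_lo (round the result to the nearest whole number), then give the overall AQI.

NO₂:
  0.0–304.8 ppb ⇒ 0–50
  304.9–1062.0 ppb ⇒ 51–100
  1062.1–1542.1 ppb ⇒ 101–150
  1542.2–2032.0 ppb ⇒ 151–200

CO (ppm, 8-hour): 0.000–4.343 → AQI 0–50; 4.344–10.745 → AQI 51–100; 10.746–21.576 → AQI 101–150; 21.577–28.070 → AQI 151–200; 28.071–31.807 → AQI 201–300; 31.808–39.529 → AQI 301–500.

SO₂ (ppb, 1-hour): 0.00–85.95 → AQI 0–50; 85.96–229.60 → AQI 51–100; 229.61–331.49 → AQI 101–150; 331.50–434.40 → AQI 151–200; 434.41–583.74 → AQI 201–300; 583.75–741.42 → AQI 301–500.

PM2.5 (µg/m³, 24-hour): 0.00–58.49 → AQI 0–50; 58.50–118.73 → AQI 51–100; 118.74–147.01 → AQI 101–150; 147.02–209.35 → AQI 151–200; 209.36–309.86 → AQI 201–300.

NO₂: row 1542.2–2032.0 (AQI 151–200). (200−151)·(1992.0−1542.2)/(2032.0−1542.2) + 151 = 49·449.8/489.8 + 151 ≈ 196.00 → 196.
CO: 32.692 ∈ [31.808, 39.529] ↔ index [301, 500].
301 + (32.692−31.808)·(500−301)/(39.529−31.808) = 301 + 0.884·199/7.721 ≈ 323.78, so AQI = 324.
SO₂: 258.48 lies in 229.61–331.49, so I_lo=101, I_hi=150, C_lo=229.61, C_hi=331.49.
(150−101)/(331.49−229.61) × (258.48−229.61) + 101 = 49/101.88 × 28.87 + 101 ≈ 114.89 → 115.
PM2.5 82.14: bracket 58.50–118.73 → index 51–100; slope 49/60.23, offset 23.64.
AQI = 51 + 49/60.23·23.64 ≈ 70.23 ⇒ 70.
Sub-indices: NO₂→196, CO→324, SO₂→115, PM2.5→70. Overall AQI = max = 324; dominant pollutant is CO.
AQI 324: Hazardous.

324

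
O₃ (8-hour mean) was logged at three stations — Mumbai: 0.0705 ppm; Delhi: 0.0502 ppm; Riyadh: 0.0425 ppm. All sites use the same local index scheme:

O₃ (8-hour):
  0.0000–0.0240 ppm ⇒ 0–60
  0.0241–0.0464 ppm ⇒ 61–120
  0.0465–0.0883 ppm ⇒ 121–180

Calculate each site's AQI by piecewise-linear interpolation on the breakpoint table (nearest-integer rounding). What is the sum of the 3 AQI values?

Mumbai: row 0.0465–0.0883 (AQI 121–180). (180−121)·(0.0705−0.0465)/(0.0883−0.0465) + 121 = 59·0.0240/0.0418 + 121 ≈ 154.88 → 155.
Delhi: 0.0502 lies in 0.0465–0.0883, so I_lo=121, I_hi=180, C_lo=0.0465, C_hi=0.0883.
(180−121)/(0.0883−0.0465) × (0.0502−0.0465) + 121 = 59/0.0418 × 0.0037 + 121 ≈ 126.22 → 126.
Riyadh 0.0425: bracket 0.0241–0.0464 → index 61–120; slope 59/0.0223, offset 0.0184.
AQI = 61 + 59/0.0223·0.0184 ≈ 109.68 ⇒ 110.
AQIs: Mumbai=155, Delhi=126, Riyadh=110. Sum = 155 + 126 + 110 = 391.

391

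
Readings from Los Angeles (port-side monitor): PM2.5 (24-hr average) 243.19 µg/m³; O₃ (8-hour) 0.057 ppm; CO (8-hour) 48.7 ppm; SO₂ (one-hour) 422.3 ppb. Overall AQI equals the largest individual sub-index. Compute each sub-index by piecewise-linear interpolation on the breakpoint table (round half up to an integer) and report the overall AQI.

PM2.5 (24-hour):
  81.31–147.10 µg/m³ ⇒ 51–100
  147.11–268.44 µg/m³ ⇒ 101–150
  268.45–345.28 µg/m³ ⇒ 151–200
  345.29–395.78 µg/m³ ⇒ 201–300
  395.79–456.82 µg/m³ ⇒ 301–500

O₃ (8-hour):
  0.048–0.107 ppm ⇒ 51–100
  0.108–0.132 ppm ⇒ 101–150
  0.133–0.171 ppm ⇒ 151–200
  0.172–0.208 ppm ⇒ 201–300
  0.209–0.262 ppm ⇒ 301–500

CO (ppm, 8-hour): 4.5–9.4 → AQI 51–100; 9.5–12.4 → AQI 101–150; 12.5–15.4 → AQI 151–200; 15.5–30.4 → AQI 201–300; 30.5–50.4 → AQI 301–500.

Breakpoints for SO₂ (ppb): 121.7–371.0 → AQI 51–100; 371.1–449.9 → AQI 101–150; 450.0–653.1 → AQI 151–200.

483

PM2.5 243.19: bracket 147.11–268.44 → index 101–150; slope 49/121.33, offset 96.08.
AQI = 101 + 49/121.33·96.08 ≈ 139.80 ⇒ 140.
O₃ 0.057: bracket 0.048–0.107 → index 51–100; slope 49/0.059, offset 0.009.
AQI = 51 + 49/0.059·0.009 ≈ 58.47 ⇒ 58.
CO: 48.7 lies in 30.5–50.4, so I_lo=301, I_hi=500, C_lo=30.5, C_hi=50.4.
(500−301)/(50.4−30.5) × (48.7−30.5) + 301 = 199/19.9 × 18.2 + 301 ≈ 483.00 → 483.
SO₂ 422.3: bracket 371.1–449.9 → index 101–150; slope 49/78.8, offset 51.2.
AQI = 101 + 49/78.8·51.2 ≈ 132.84 ⇒ 133.
Sub-indices: PM2.5→140, O₃→58, CO→483, SO₂→133. Overall AQI = max = 483; dominant pollutant is CO.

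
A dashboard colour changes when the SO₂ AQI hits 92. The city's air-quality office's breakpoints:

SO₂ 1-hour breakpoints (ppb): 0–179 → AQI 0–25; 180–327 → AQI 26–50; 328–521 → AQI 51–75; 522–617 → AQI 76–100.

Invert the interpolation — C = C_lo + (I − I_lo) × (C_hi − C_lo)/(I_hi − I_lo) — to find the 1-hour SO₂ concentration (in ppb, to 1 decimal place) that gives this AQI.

AQI 92 lies in the 76–100 band, which corresponds to 522–617 ppb.
C = 522 + (92−76)×(617−522)/(100−76) = 522 + 16×95/24 ≈ 585.333 ppb → 585.3 ppb to 1 dp.

585.3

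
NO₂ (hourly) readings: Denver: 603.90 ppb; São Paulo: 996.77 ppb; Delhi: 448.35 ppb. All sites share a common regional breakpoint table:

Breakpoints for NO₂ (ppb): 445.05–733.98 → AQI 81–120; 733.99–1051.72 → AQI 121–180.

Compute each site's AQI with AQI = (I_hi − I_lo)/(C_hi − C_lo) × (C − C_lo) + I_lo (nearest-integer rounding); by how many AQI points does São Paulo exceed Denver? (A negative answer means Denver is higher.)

Denver: 603.90 lies in 445.05–733.98, so I_lo=81, I_hi=120, C_lo=445.05, C_hi=733.98.
(120−81)/(733.98−445.05) × (603.90−445.05) + 81 = 39/288.93 × 158.85 + 81 ≈ 102.44 → 102.
São Paulo: 996.77 ∈ [733.99, 1051.72] ↔ index [121, 180].
121 + (996.77−733.99)·(180−121)/(1051.72−733.99) = 121 + 262.78·59/317.73 ≈ 169.80, so AQI = 170.
Delhi: 448.35 lies in 445.05–733.98, so I_lo=81, I_hi=120, C_lo=445.05, C_hi=733.98.
(120−81)/(733.98−445.05) × (448.35−445.05) + 81 = 39/288.93 × 3.30 + 81 ≈ 81.45 → 81.
AQIs: Denver=102, São Paulo=170, Delhi=81. São Paulo (170) − Denver (102) = 68.

68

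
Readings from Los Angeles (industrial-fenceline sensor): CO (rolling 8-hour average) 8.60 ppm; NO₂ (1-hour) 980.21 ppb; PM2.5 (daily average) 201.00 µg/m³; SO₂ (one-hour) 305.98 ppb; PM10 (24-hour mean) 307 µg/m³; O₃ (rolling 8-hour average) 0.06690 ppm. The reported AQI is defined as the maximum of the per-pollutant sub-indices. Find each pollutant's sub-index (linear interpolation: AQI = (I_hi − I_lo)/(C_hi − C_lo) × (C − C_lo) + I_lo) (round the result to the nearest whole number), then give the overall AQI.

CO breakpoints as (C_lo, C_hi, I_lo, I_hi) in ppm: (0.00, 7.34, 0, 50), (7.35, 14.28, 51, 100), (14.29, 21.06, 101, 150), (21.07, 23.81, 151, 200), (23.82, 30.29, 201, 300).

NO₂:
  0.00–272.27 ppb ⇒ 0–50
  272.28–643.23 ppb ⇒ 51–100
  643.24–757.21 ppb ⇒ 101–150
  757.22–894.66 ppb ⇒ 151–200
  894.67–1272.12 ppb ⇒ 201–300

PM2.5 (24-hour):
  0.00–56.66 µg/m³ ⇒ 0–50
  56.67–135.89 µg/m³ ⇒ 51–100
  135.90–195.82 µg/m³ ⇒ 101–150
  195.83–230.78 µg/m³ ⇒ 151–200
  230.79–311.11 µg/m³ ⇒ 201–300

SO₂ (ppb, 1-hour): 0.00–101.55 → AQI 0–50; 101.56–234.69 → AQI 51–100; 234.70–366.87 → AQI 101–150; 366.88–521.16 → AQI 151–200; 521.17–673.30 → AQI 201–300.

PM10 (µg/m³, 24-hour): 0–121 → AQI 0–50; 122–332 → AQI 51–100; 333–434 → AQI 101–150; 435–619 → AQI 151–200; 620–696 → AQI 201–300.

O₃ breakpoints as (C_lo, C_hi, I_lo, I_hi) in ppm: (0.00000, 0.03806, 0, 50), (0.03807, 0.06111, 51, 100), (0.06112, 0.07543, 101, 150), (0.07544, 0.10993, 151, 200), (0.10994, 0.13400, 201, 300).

223

CO 8.60: bracket 7.35–14.28 → index 51–100; slope 49/6.93, offset 1.25.
AQI = 51 + 49/6.93·1.25 ≈ 59.84 ⇒ 60.
NO₂: 980.21 lies in 894.67–1272.12, so I_lo=201, I_hi=300, C_lo=894.67, C_hi=1272.12.
(300−201)/(1272.12−894.67) × (980.21−894.67) + 201 = 99/377.45 × 85.54 + 201 ≈ 223.44 → 223.
PM2.5: 201.00 ∈ [195.83, 230.78] ↔ index [151, 200].
151 + (201.00−195.83)·(200−151)/(230.78−195.83) = 151 + 5.17·49/34.95 ≈ 158.25, so AQI = 158.
SO₂: 305.98 ∈ [234.70, 366.87] ↔ index [101, 150].
101 + (305.98−234.70)·(150−101)/(366.87−234.70) = 101 + 71.28·49/132.17 ≈ 127.43, so AQI = 127.
PM10: 307 lies in 122–332, so I_lo=51, I_hi=100, C_lo=122, C_hi=332.
(100−51)/(332−122) × (307−122) + 51 = 49/210 × 185 + 51 ≈ 94.17 → 94.
O₃: row 0.06112–0.07543 (AQI 101–150). (150−101)·(0.06690−0.06112)/(0.07543−0.06112) + 101 = 49·0.00578/0.01431 + 101 ≈ 120.79 → 121.
Sub-indices: CO→60, NO₂→223, PM2.5→158, SO₂→127, PM10→94, O₃→121. Overall AQI = max = 223; dominant pollutant is NO₂.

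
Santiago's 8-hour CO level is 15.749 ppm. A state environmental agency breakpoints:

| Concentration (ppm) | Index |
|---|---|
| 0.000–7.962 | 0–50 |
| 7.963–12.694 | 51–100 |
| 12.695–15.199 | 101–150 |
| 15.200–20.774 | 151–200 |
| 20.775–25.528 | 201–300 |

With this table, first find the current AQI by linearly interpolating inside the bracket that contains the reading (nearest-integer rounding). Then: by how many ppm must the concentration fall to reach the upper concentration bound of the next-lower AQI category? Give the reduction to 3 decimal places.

0.550

CO: 15.749 lies in 15.200–20.774, so I_lo=151, I_hi=200, C_lo=15.200, C_hi=20.774.
(200−151)/(20.774−15.200) × (15.749−15.200) + 151 = 49/5.574 × 0.549 + 151 ≈ 155.83 → 156.
Current AQI 156 is in the Unhealthy range (151–200). The next-lower category tops out at AQI 150, whose upper concentration bound is 15.199 ppm.
Reduction needed = 15.749 − 15.199 = 0.550 ppm.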